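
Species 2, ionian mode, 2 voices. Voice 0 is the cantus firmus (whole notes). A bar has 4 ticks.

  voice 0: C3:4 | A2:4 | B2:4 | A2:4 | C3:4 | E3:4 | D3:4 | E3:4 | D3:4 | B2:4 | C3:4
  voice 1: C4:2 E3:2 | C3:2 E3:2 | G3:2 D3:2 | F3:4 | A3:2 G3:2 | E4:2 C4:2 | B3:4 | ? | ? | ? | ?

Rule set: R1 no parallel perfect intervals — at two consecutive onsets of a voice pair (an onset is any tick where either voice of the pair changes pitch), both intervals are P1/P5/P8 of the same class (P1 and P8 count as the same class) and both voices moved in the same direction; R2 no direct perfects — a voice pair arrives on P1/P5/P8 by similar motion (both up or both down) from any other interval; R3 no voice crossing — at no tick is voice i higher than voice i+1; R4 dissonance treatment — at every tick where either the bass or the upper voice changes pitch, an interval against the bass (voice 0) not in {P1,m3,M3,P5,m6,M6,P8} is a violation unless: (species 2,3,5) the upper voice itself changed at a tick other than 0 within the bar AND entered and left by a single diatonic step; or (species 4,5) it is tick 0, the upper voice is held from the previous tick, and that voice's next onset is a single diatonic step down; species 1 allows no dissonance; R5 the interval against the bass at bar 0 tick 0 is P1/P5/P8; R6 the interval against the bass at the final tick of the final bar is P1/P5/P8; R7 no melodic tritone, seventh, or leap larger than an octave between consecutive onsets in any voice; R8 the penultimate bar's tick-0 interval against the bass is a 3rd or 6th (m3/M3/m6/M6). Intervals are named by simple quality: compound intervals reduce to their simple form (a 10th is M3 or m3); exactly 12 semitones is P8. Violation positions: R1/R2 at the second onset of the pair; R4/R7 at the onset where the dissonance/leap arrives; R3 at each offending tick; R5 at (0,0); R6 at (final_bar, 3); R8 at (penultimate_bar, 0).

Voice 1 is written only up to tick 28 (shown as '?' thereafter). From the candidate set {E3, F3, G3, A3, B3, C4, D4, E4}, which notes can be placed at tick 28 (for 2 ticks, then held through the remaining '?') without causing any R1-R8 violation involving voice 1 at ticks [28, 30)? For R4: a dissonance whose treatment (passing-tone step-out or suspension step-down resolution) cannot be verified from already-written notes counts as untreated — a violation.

E3: legal
F3: violates R4,R7
G3: legal
A3: violates R4
B3: legal
C4: legal
D4: violates R4
E4: violates R2

{B3, C4, E3, G3}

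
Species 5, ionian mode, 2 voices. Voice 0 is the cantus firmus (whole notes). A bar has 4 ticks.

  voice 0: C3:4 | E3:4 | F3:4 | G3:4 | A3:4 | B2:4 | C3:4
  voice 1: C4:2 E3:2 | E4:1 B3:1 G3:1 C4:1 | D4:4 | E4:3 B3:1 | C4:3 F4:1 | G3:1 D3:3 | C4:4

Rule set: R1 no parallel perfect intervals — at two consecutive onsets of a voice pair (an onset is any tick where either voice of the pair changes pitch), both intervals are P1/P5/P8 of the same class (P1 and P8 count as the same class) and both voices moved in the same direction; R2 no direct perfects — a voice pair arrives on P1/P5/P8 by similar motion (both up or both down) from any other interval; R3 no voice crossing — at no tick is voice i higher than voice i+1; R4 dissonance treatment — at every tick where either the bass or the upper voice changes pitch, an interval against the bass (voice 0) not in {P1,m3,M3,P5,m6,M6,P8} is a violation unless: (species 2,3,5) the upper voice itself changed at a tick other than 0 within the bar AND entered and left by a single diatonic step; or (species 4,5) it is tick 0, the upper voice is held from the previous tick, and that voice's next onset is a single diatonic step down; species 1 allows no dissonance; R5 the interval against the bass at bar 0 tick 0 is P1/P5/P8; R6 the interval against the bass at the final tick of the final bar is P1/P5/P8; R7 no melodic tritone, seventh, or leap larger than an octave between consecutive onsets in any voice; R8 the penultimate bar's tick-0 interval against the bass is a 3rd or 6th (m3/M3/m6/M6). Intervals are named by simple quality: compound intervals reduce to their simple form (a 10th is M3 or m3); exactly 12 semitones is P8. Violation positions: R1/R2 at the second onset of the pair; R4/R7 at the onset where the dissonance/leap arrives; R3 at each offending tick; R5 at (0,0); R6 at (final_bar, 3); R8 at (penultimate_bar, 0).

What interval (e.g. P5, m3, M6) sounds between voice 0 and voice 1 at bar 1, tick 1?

P5

voice 0=E3 voice 1=B3 -> P5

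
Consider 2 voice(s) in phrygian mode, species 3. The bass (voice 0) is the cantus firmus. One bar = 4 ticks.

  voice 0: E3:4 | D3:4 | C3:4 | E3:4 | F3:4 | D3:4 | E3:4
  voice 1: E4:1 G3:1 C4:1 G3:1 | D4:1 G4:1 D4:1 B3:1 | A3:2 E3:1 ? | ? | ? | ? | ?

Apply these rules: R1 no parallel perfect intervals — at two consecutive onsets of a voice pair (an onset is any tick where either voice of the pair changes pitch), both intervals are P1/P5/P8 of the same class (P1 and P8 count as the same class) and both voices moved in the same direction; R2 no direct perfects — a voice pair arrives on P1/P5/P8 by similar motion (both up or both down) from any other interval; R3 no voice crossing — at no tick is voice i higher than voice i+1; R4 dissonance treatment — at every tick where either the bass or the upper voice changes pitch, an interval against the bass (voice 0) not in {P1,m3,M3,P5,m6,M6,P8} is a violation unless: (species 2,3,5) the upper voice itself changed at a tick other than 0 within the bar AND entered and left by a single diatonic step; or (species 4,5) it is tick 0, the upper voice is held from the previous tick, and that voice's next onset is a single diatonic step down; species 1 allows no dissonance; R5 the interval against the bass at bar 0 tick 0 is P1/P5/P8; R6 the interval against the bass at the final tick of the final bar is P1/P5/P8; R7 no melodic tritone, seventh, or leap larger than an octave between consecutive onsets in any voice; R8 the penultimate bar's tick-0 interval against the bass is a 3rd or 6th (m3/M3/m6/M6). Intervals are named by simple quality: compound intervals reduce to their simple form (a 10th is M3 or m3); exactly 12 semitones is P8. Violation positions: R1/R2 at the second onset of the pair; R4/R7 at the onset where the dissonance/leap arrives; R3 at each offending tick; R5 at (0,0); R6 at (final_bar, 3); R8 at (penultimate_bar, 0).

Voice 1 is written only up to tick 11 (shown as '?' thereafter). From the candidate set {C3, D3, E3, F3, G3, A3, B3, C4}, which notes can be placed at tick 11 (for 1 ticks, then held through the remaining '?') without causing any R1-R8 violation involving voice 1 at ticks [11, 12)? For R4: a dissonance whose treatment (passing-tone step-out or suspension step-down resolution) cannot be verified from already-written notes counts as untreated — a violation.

{A3, C3, C4, E3, G3}

C3: legal
D3: violates R4
E3: legal
F3: violates R4
G3: legal
A3: legal
B3: violates R4
C4: legal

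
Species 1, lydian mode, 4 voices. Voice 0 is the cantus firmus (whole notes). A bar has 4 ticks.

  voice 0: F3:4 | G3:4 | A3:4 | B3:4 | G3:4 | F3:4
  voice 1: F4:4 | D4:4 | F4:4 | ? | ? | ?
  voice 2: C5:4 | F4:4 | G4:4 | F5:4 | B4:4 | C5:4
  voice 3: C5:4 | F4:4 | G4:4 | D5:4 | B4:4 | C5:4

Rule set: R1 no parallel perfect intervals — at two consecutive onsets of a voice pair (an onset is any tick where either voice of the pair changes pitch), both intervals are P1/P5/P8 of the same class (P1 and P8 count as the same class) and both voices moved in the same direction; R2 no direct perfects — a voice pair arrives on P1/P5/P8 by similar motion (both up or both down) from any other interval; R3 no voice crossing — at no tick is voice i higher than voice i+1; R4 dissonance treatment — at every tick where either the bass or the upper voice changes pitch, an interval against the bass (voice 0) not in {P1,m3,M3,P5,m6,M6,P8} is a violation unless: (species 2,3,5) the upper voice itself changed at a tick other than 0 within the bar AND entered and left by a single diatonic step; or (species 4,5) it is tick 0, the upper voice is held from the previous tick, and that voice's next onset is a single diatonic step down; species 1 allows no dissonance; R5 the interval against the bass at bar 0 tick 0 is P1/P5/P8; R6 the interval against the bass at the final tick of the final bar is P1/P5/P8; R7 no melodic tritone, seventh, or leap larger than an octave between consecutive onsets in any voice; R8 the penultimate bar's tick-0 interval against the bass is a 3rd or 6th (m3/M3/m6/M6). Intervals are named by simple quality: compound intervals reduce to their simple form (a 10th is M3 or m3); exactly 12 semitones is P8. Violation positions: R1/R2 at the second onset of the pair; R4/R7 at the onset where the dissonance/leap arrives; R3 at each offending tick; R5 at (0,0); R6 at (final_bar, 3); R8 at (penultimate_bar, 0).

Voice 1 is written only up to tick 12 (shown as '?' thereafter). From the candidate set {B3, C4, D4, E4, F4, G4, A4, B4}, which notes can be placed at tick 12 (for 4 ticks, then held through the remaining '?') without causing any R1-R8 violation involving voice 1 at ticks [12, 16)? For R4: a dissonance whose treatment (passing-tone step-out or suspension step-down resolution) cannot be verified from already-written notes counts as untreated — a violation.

{D4}

B3: violates R7
C4: violates R4
D4: legal
E4: violates R4
F4: violates R4
G4: violates R2
A4: violates R4
B4: violates R2,R7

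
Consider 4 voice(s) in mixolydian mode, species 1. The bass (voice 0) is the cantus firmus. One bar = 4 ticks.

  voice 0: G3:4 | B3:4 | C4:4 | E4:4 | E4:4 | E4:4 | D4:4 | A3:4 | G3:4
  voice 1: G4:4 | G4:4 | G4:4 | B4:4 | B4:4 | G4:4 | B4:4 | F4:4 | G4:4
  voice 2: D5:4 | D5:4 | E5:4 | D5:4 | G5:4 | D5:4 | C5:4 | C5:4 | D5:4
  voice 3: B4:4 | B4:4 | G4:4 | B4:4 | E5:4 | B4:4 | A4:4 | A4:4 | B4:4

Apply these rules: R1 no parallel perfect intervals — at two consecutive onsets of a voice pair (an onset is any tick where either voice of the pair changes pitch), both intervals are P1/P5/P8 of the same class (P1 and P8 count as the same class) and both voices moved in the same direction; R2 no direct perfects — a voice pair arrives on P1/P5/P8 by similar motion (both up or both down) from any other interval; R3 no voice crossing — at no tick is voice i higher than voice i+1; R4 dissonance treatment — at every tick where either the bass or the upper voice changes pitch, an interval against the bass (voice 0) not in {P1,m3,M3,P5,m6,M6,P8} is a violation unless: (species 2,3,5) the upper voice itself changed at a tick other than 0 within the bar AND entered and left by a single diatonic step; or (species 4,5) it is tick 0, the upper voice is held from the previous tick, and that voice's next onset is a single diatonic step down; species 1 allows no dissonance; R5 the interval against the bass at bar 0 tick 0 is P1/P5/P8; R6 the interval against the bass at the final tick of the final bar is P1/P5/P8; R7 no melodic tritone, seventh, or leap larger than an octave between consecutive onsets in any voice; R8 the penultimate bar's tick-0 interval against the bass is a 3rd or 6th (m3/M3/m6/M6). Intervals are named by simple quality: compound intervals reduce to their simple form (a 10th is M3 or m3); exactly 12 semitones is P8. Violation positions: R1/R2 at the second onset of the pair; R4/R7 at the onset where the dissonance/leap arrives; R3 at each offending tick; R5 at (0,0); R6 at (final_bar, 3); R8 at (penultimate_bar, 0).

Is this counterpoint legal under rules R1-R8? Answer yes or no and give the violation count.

No (49 violations)

bar 0: v0=G3 v1=G4 v2=D5 v3=B4 (M3)
bar 1: v0=B3 v1=G4 v2=D5 v3=B4 (P8)
bar 2: v0=C4 v1=G4 v2=E5 v3=G4 (P5)
bar 3: v0=E4 v1=B4 v2=D5 v3=B4 (P5)
bar 4: v0=E4 v1=B4 v2=G5 v3=E5 (P8)
bar 5: v0=E4 v1=G4 v2=D5 v3=B4 (P5)
bar 6: v0=D4 v1=B4 v2=C5 v3=A4 (P5)
bar 7: v0=A3 v1=F4 v2=C5 v3=A4 (P8)
bar 8: v0=G3 v1=G4 v2=D5 v3=B4 (M3)
  R3 @ bar0.0: D5 above B4
  R5 @ bar0.0: opens on M3
  R3 @ bar0.1: D5 above B4
  R3 @ bar0.2: D5 above B4
  R3 @ bar0.3: D5 above B4
  R3 @ bar1.0: D5 above B4
  R3 @ bar1.1: D5 above B4
  R3 @ bar1.2: D5 above B4
  R3 @ bar1.3: D5 above B4
  R3 @ bar2.0: E5 above G4
  R3 @ bar2.1: E5 above G4
  R3 @ bar2.2: E5 above G4
  R3 @ bar2.3: E5 above G4
  R1 @ bar3.0: C4/G4 P5 -> E4/B4 P5 similar
  R1 @ bar3.0: C4/G4 P5 -> E4/B4 P5 similar
  R1 @ bar3.0: G4/G4 P1 -> B4/B4 P1 similar
  R3 @ bar3.0: D5 above B4
  R4 @ bar3.0: E4/D5 m7 untreated
  R3 @ bar3.1: D5 above B4
  R3 @ bar3.2: D5 above B4
  R3 @ bar3.3: D5 above B4
  R3 @ bar4.0: G5 above E5
  R3 @ bar4.1: G5 above E5
  R3 @ bar4.2: G5 above E5
  R3 @ bar4.3: G5 above E5
  R2 @ bar5.0: B4/G5 m6 -> G4/D5 P5 similar
  R3 @ bar5.0: D5 above B4
  R4 @ bar5.0: E4/D5 m7 untreated
  R3 @ bar5.1: D5 above B4
  R3 @ bar5.2: D5 above B4
  R3 @ bar5.3: D5 above B4
  R1 @ bar6.0: E4/B4 P5 -> D4/A4 P5 similar
  R3 @ bar6.0: C5 above A4
  R4 @ bar6.0: D4/C5 m7 untreated
  R3 @ bar6.1: C5 above A4
  R3 @ bar6.2: C5 above A4
  R3 @ bar6.3: C5 above A4
  R3 @ bar7.0: C5 above A4
  R7 @ bar7.0: B4->F4 leap 6st
  R8 @ bar7.0: penult P8 not 3rd/6th
  R3 @ bar7.1: C5 above A4
  R3 @ bar7.2: C5 above A4
  R3 @ bar7.3: C5 above A4
  R1 @ bar8.0: F4/C5 P5 -> G4/D5 P5 similar
  R3 @ bar8.0: D5 above B4
  R3 @ bar8.1: D5 above B4
  R3 @ bar8.2: D5 above B4
  R3 @ bar8.3: D5 above B4
  R6 @ bar8.3: closes on M3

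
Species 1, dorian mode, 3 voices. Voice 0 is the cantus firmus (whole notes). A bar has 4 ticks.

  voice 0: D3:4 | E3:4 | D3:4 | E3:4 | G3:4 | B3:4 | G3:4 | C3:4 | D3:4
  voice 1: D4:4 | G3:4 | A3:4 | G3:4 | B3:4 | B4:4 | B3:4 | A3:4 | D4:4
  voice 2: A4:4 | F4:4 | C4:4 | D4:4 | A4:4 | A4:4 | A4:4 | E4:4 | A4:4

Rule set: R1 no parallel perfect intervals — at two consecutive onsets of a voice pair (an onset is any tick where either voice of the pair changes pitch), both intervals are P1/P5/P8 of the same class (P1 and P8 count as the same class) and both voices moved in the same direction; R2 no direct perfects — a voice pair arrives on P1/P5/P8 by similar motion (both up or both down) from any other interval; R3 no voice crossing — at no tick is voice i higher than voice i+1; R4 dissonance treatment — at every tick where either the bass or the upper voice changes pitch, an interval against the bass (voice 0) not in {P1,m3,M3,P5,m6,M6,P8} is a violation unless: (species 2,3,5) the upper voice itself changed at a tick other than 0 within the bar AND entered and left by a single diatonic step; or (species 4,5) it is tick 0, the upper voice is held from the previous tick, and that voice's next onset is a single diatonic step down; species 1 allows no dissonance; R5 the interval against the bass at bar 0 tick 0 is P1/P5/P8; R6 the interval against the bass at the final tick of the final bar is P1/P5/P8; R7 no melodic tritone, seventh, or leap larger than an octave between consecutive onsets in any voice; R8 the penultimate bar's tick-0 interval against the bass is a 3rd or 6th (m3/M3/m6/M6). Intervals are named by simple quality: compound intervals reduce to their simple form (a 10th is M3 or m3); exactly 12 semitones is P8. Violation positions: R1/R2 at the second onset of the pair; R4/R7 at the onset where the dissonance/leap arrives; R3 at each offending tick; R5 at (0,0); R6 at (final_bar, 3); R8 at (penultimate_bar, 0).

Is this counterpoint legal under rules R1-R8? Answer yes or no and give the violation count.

No (15 violations)

bar 0: v0=D3 v1=D4 v2=A4 (P5)
bar 1: v0=E3 v1=G3 v2=F4 (m2)
bar 2: v0=D3 v1=A3 v2=C4 (m7)
bar 3: v0=E3 v1=G3 v2=D4 (m7)
bar 4: v0=G3 v1=B3 v2=A4 (M2)
bar 5: v0=B3 v1=B4 v2=A4 (m7)
bar 6: v0=G3 v1=B3 v2=A4 (M2)
bar 7: v0=C3 v1=A3 v2=E4 (M3)
bar 8: v0=D3 v1=D4 v2=A4 (P5)
  R4 @ bar1.0: E3/F4 m2 untreated
  R4 @ bar2.0: D3/C4 m7 untreated
  R4 @ bar3.0: E3/D4 m7 untreated
  R4 @ bar4.0: G3/A4 M2 untreated
  R2 @ bar5.0: G3/B3 M3 -> B3/B4 P8 similar
  R3 @ bar5.0: B4 above A4
  R4 @ bar5.0: B3/A4 m7 untreated
  R3 @ bar5.1: B4 above A4
  R3 @ bar5.2: B4 above A4
  R3 @ bar5.3: B4 above A4
  R4 @ bar6.0: G3/A4 M2 untreated
  R2 @ bar7.0: B3/A4 m7 -> A3/E4 P5 similar
  R1 @ bar8.0: A3/E4 P5 -> D4/A4 P5 similar
  R2 @ bar8.0: C3/A3 M6 -> D3/D4 P8 similar
  R2 @ bar8.0: C3/E4 M3 -> D3/A4 P5 similar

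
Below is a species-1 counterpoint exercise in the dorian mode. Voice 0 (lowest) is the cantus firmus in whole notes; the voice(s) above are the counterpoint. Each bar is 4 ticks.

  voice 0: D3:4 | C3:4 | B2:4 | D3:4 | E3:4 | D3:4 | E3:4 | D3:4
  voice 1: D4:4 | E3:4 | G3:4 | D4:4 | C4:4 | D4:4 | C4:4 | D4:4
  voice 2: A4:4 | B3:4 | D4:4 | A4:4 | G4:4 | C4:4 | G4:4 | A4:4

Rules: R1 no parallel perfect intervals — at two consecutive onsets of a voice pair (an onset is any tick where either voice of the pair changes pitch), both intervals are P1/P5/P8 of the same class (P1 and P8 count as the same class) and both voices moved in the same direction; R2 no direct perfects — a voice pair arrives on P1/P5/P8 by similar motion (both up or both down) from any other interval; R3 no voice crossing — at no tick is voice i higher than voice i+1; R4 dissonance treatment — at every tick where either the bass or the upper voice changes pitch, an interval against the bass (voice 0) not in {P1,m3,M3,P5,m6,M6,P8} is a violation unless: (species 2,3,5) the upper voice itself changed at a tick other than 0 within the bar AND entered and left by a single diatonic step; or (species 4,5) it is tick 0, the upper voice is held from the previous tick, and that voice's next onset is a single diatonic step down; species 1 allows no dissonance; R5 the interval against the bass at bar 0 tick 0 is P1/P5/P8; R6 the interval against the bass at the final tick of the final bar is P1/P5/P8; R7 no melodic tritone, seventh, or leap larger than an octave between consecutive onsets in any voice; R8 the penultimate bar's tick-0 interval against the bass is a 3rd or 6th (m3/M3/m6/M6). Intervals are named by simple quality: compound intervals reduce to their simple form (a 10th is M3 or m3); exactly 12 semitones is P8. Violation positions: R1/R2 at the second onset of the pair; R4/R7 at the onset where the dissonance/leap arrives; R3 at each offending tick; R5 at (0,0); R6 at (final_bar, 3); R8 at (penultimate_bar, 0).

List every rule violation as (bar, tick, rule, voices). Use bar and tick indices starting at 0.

(1, 0, R1, (1, 2))
(1, 0, R4, (0, 2))
(1, 0, R7, (1,))
(1, 0, R7, (2,))
(2, 0, R1, (1, 2))
(3, 0, R1, (1, 2))
(3, 0, R2, (0, 1))
(3, 0, R2, (0, 2))
(4, 0, R1, (1, 2))
(5, 0, R3, (1, 2))
(5, 0, R4, (0, 2))
(5, 1, R3, (1, 2))
(5, 2, R3, (1, 2))
(5, 3, R3, (1, 2))
(7, 0, R1, (1, 2))

bar 0: v0=D3 v1=D4 v2=A4 downbeat P5
bar 1: v0=C3 v1=E3 v2=B3 downbeat M7
bar 2: v0=B2 v1=G3 v2=D4 downbeat m3
bar 3: v0=D3 v1=D4 v2=A4 downbeat P5
bar 4: v0=E3 v1=C4 v2=G4 downbeat m3
bar 5: v0=D3 v1=D4 v2=C4 downbeat m7
bar 6: v0=E3 v1=C4 v2=G4 downbeat m3
bar 7: v0=D3 v1=D4 v2=A4 downbeat P5
  -> R1 @ bar 1 tick 0 v(1, 2): D4/A4 P5 -> E3/B3 P5 similar
  -> R4 @ bar 1 tick 0 v(0, 2): C3/B3 M7 untreated
  -> R7 @ bar 1 tick 0 v(1,): D4->E3 leap 10st
  -> R7 @ bar 1 tick 0 v(2,): A4->B3 leap 10st
  -> R1 @ bar 2 tick 0 v(1, 2): E3/B3 P5 -> G3/D4 P5 similar
  -> R1 @ bar 3 tick 0 v(1, 2): G3/D4 P5 -> D4/A4 P5 similar
  -> R2 @ bar 3 tick 0 v(0, 1): B2/G3 m6 -> D3/D4 P8 similar
  -> R2 @ bar 3 tick 0 v(0, 2): B2/D4 m3 -> D3/A4 P5 similar
  -> R1 @ bar 4 tick 0 v(1, 2): D4/A4 P5 -> C4/G4 P5 similar
  -> R3 @ bar 5 tick 0 v(1, 2): D4 above C4
  -> R4 @ bar 5 tick 0 v(0, 2): D3/C4 m7 untreated
  -> R3 @ bar 5 tick 1 v(1, 2): D4 above C4
  -> R3 @ bar 5 tick 2 v(1, 2): D4 above C4
  -> R3 @ bar 5 tick 3 v(1, 2): D4 above C4
  -> R1 @ bar 7 tick 0 v(1, 2): C4/G4 P5 -> D4/A4 P5 similar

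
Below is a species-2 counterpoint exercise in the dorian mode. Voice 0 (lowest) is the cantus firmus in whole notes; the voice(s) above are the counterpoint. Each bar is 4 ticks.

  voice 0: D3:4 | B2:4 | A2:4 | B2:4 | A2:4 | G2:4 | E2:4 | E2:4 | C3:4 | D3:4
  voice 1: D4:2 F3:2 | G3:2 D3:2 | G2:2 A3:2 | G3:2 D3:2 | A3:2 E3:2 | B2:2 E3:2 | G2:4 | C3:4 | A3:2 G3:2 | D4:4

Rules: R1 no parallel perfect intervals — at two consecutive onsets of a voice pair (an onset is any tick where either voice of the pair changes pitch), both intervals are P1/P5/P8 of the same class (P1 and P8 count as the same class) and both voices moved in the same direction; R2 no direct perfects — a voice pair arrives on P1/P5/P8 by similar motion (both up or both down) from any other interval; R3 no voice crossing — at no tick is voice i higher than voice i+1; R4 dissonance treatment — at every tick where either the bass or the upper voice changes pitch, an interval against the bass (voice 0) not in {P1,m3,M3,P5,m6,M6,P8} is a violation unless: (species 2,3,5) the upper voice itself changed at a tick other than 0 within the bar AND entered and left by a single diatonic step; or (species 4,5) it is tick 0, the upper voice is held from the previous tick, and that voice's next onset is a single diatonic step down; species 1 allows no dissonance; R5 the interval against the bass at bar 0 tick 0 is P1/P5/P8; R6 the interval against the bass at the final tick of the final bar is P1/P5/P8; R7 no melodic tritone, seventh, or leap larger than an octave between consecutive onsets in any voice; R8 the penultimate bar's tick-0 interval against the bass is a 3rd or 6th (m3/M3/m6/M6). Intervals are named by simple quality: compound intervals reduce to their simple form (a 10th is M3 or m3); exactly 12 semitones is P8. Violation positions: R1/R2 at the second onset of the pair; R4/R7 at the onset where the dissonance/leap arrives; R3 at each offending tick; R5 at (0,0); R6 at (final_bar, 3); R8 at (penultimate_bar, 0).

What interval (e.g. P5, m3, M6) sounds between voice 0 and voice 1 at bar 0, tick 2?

voice 0=D3 voice 1=F3 -> m3

m3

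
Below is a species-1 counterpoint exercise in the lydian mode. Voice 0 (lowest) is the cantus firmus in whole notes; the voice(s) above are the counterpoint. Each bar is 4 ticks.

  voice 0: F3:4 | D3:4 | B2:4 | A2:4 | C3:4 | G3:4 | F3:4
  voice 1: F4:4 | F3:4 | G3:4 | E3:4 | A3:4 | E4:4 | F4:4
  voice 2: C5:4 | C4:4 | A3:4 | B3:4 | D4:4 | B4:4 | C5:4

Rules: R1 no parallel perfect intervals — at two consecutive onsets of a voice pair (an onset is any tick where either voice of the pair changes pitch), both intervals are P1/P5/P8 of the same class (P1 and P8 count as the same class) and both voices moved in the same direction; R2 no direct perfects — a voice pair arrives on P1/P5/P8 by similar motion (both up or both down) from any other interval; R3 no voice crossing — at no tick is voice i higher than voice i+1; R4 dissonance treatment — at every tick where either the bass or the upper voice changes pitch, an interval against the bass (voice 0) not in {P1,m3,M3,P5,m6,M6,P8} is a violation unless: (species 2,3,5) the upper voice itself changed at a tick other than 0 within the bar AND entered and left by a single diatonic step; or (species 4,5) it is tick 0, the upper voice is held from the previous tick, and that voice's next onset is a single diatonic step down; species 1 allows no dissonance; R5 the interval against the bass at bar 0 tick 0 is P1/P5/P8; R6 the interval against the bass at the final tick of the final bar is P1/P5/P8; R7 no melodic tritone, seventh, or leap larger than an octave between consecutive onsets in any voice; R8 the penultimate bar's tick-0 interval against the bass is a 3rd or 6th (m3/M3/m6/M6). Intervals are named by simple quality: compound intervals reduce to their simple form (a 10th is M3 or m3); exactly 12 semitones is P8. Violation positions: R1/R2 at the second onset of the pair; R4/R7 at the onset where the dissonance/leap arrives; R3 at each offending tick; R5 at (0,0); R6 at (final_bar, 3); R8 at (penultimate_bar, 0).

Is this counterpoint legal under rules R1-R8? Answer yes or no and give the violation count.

No (8 violations)

bar 0: v0=F3 v1=F4 v2=C5 (P5)
bar 1: v0=D3 v1=F3 v2=C4 (m7)
bar 2: v0=B2 v1=G3 v2=A3 (m7)
bar 3: v0=A2 v1=E3 v2=B3 (M2)
bar 4: v0=C3 v1=A3 v2=D4 (M2)
bar 5: v0=G3 v1=E4 v2=B4 (M3)
bar 6: v0=F3 v1=F4 v2=C5 (P5)
  R1 @ bar1.0: F4/C5 P5 -> F3/C4 P5 similar
  R4 @ bar1.0: D3/C4 m7 untreated
  R4 @ bar2.0: B2/A3 m7 untreated
  R2 @ bar3.0: B2/G3 m6 -> A2/E3 P5 similar
  R4 @ bar3.0: A2/B3 M2 untreated
  R4 @ bar4.0: C3/D4 M2 untreated
  R2 @ bar5.0: A3/D4 P4 -> E4/B4 P5 similar
  R1 @ bar6.0: E4/B4 P5 -> F4/C5 P5 similar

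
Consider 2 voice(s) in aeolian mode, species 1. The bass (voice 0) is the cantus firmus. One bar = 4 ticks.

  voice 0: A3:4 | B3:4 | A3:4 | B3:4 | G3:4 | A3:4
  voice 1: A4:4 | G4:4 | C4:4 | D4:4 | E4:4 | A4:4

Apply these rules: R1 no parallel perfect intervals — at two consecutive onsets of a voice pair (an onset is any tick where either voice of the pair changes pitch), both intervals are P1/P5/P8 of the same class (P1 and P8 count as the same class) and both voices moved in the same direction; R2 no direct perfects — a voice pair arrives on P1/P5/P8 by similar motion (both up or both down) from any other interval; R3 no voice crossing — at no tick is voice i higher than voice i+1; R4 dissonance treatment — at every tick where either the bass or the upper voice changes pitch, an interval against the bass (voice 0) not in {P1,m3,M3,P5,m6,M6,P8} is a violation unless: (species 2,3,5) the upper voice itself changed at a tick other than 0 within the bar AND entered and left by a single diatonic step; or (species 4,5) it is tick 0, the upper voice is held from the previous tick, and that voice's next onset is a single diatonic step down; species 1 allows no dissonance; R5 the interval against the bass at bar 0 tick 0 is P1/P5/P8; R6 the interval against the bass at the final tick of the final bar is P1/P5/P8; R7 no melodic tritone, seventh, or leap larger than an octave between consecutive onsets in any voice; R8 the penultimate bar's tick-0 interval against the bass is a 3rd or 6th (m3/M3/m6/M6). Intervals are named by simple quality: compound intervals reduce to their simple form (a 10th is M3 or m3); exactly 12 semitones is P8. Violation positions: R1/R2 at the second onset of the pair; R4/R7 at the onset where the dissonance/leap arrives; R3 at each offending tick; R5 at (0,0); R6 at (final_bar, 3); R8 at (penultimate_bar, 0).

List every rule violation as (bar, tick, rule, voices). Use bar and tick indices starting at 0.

bar 0: v0=A3 v1=A4 downbeat P8
bar 1: v0=B3 v1=G4 downbeat m6
bar 2: v0=A3 v1=C4 downbeat m3
bar 3: v0=B3 v1=D4 downbeat m3
bar 4: v0=G3 v1=E4 downbeat M6
bar 5: v0=A3 v1=A4 downbeat P8
  -> R2 @ bar 5 tick 0 v(0, 1): G3/E4 M6 -> A3/A4 P8 similar

(5, 0, R2, (0, 1))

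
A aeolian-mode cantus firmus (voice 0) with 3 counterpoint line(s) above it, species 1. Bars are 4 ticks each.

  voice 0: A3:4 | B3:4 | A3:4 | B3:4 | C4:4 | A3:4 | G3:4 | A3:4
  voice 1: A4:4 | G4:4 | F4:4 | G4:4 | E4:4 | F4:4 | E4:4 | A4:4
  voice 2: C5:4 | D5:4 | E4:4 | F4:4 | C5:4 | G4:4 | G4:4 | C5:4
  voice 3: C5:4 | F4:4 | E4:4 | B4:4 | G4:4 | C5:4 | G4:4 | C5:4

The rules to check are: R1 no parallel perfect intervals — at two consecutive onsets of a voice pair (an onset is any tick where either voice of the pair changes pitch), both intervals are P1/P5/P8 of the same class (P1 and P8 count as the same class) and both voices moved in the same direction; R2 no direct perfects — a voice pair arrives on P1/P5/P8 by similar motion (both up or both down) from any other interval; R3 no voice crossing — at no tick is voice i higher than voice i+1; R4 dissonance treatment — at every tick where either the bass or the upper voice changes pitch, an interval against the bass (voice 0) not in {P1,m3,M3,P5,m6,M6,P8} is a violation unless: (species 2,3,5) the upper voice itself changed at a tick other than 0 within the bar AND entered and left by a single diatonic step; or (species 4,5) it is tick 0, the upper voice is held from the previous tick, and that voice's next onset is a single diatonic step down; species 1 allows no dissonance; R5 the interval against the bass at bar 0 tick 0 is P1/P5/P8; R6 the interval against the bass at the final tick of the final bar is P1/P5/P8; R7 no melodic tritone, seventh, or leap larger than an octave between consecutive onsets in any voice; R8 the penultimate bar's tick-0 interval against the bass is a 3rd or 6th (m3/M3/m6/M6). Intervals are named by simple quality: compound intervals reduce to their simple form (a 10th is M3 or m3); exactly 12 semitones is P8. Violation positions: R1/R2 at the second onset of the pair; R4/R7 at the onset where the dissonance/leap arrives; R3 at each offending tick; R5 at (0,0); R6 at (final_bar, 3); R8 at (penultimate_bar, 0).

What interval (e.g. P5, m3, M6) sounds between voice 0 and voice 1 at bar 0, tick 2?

P8

voice 0=A3 voice 1=A4 -> P8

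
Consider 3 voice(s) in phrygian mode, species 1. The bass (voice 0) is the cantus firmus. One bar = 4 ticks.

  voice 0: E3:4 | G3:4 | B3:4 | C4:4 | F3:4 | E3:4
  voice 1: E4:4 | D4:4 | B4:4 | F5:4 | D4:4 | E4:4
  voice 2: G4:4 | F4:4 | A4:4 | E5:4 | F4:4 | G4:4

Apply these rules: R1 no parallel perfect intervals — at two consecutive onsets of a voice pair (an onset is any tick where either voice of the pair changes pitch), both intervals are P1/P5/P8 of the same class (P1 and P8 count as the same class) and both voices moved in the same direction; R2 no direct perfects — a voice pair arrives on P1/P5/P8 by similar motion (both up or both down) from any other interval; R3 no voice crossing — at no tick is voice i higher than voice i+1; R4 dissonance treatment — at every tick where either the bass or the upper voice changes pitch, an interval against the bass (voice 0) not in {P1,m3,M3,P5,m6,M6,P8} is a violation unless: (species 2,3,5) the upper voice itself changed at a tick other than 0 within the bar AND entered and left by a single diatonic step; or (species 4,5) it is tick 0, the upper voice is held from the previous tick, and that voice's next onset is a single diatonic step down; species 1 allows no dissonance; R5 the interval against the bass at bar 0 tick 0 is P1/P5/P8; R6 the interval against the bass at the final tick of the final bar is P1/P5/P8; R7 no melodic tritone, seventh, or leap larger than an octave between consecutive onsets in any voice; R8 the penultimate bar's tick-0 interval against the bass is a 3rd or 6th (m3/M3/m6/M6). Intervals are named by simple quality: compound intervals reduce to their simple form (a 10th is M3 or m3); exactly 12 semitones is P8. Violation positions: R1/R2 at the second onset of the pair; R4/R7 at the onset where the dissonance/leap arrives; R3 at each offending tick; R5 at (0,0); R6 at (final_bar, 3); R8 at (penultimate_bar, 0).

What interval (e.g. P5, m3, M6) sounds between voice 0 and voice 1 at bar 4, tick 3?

M6

voice 0=F3 voice 1=D4 -> M6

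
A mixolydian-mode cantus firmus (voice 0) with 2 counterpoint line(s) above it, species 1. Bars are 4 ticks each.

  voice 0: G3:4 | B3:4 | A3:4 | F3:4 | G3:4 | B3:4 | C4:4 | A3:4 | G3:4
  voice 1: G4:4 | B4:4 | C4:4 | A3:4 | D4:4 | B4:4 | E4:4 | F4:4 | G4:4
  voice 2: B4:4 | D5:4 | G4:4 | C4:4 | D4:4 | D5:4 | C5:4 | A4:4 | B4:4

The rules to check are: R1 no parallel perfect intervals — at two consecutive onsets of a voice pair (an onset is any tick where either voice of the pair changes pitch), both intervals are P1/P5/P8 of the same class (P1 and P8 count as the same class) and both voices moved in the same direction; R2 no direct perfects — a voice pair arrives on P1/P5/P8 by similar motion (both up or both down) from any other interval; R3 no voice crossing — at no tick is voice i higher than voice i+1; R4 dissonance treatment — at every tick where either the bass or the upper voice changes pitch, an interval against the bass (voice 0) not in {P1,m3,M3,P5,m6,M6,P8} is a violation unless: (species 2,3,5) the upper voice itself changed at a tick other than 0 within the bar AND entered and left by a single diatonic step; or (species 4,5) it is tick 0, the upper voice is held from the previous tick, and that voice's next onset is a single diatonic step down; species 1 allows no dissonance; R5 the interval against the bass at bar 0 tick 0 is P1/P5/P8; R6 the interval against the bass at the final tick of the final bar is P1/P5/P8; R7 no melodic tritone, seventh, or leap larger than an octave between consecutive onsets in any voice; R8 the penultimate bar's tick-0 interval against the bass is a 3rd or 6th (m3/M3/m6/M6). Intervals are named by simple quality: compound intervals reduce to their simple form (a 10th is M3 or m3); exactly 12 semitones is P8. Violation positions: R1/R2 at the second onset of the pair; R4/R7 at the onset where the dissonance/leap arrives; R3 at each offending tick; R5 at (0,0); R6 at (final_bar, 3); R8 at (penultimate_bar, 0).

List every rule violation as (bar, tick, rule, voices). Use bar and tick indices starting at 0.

(0, 0, R5, (0, 2))
(1, 0, R1, (0, 1))
(2, 0, R2, (1, 2))
(2, 0, R4, (0, 2))
(2, 0, R7, (1,))
(3, 0, R2, (0, 2))
(4, 0, R1, (0, 2))
(4, 0, R2, (0, 1))
(4, 0, R2, (1, 2))
(5, 0, R2, (0, 1))
(7, 0, R1, (0, 2))
(7, 0, R8, (0, 2))
(8, 3, R6, (0, 2))

bar 0: v0=G3 v1=G4 v2=B4 downbeat M3
bar 1: v0=B3 v1=B4 v2=D5 downbeat m3
bar 2: v0=A3 v1=C4 v2=G4 downbeat m7
bar 3: v0=F3 v1=A3 v2=C4 downbeat P5
bar 4: v0=G3 v1=D4 v2=D4 downbeat P5
bar 5: v0=B3 v1=B4 v2=D5 downbeat m3
bar 6: v0=C4 v1=E4 v2=C5 downbeat P8
bar 7: v0=A3 v1=F4 v2=A4 downbeat P8
bar 8: v0=G3 v1=G4 v2=B4 downbeat M3
  -> R5 @ bar 0 tick 0 v(0, 2): opens on M3
  -> R1 @ bar 1 tick 0 v(0, 1): G3/G4 P8 -> B3/B4 P8 similar
  -> R2 @ bar 2 tick 0 v(1, 2): B4/D5 m3 -> C4/G4 P5 similar
  -> R4 @ bar 2 tick 0 v(0, 2): A3/G4 m7 untreated
  -> R7 @ bar 2 tick 0 v(1,): B4->C4 leap 11st
  -> R2 @ bar 3 tick 0 v(0, 2): A3/G4 m7 -> F3/C4 P5 similar
  -> R1 @ bar 4 tick 0 v(0, 2): F3/C4 P5 -> G3/D4 P5 similar
  -> R2 @ bar 4 tick 0 v(0, 1): F3/A3 M3 -> G3/D4 P5 similar
  -> R2 @ bar 4 tick 0 v(1, 2): A3/C4 m3 -> D4/D4 P1 similar
  -> R2 @ bar 5 tick 0 v(0, 1): G3/D4 P5 -> B3/B4 P8 similar
  -> R1 @ bar 7 tick 0 v(0, 2): C4/C5 P8 -> A3/A4 P8 similar
  -> R8 @ bar 7 tick 0 v(0, 2): penult P8 not 3rd/6th
  -> R6 @ bar 8 tick 3 v(0, 2): closes on M3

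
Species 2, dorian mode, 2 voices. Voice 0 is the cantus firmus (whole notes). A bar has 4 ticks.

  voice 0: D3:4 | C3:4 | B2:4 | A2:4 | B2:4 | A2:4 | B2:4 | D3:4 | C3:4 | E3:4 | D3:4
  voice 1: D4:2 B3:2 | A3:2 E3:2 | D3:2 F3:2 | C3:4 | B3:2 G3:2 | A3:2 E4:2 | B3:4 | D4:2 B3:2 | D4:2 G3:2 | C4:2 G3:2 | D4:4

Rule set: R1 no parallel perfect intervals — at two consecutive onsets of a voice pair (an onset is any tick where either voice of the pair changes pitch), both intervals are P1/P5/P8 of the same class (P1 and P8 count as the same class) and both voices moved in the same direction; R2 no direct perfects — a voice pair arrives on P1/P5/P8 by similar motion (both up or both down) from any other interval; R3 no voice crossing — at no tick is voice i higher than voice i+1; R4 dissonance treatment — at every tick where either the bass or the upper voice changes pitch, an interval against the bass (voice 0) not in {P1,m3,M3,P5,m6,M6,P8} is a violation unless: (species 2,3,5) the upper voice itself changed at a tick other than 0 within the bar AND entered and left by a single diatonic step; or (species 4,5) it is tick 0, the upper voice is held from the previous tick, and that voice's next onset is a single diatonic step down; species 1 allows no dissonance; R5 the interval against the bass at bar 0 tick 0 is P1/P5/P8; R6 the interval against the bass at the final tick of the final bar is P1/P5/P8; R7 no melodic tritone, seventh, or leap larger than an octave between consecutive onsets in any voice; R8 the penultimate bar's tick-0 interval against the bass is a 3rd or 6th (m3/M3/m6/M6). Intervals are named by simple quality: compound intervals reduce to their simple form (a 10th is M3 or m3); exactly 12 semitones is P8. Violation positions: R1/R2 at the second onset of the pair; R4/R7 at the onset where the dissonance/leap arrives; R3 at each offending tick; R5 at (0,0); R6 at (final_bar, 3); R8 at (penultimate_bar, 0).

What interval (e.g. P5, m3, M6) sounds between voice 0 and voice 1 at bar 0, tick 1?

P8

voice 0=D3 voice 1=D4 -> P8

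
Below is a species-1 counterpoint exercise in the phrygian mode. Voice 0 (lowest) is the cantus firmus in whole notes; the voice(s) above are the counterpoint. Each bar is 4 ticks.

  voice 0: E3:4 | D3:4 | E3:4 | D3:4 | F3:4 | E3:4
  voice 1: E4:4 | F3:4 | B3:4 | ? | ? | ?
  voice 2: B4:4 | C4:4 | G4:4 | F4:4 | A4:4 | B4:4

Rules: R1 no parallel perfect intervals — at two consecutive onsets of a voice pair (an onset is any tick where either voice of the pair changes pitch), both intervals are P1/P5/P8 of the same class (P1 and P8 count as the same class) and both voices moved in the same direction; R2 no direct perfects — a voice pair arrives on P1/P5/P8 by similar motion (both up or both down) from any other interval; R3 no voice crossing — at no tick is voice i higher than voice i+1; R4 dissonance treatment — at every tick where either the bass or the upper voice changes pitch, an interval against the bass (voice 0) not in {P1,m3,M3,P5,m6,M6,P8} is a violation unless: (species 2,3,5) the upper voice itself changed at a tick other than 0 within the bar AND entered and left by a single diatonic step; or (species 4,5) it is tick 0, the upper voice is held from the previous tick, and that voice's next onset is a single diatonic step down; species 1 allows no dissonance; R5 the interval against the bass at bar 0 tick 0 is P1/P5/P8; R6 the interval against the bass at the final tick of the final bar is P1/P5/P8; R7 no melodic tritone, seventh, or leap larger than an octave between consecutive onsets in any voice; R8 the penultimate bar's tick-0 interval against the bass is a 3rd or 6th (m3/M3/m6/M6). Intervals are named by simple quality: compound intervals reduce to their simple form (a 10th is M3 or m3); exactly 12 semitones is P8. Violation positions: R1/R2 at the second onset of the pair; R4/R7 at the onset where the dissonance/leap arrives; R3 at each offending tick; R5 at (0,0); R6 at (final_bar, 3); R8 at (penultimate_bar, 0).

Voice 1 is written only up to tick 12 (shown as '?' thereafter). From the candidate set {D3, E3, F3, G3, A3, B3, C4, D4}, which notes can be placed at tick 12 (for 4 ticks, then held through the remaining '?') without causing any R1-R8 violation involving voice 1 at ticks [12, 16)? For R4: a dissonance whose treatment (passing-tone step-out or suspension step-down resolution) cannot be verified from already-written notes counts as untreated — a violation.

D3: violates R2
E3: violates R4
F3: violates R2,R7
G3: violates R4
A3: violates R1
B3: legal
C4: violates R4
D4: legal

{B3, D4}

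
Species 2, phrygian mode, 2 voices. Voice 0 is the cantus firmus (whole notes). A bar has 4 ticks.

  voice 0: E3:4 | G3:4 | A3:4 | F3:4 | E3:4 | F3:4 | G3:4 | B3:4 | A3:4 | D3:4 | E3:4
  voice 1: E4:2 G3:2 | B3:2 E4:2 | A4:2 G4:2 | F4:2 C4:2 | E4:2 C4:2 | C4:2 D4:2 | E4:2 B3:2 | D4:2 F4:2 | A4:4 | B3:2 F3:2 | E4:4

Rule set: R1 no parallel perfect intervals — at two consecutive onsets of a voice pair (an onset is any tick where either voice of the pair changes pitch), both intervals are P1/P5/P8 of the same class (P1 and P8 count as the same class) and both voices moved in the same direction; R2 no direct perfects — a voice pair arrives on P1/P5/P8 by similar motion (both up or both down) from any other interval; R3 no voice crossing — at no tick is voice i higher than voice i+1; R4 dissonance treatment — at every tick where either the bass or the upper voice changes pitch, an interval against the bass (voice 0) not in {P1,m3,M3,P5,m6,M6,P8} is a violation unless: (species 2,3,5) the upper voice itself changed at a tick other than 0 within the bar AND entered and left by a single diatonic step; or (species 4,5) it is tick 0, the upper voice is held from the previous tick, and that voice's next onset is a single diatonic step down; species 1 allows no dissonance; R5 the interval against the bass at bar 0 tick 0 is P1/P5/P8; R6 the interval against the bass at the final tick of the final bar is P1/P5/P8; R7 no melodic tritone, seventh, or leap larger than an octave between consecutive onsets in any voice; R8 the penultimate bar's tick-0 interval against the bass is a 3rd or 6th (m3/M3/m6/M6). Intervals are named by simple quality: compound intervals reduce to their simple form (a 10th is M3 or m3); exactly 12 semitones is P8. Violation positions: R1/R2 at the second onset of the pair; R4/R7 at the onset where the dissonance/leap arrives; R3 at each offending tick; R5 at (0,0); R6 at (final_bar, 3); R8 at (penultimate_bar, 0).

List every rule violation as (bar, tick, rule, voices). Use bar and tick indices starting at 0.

(2, 0, R2, (0, 1))
(3, 0, R2, (0, 1))
(7, 2, R4, (0, 1))
(9, 0, R7, (1,))
(9, 2, R7, (1,))
(10, 0, R2, (0, 1))
(10, 0, R7, (1,))

bar 0: v0=E3 v1=E4 downbeat P8
bar 1: v0=G3 v1=B3 downbeat M3
bar 2: v0=A3 v1=A4 downbeat P8
bar 3: v0=F3 v1=F4 downbeat P8
bar 4: v0=E3 v1=E4 downbeat P8
bar 5: v0=F3 v1=C4 downbeat P5
bar 6: v0=G3 v1=E4 downbeat M6
bar 7: v0=B3 v1=D4 downbeat m3
bar 8: v0=A3 v1=A4 downbeat P8
bar 9: v0=D3 v1=B3 downbeat M6
bar 10: v0=E3 v1=E4 downbeat P8
  -> R2 @ bar 2 tick 0 v(0, 1): G3/E4 M6 -> A3/A4 P8 similar
  -> R2 @ bar 3 tick 0 v(0, 1): A3/G4 m7 -> F3/F4 P8 similar
  -> R4 @ bar 7 tick 2 v(0, 1): B3/F4 TT untreated
  -> R7 @ bar 9 tick 0 v(1,): A4->B3 leap 10st
  -> R7 @ bar 9 tick 2 v(1,): B3->F3 leap 6st
  -> R2 @ bar 10 tick 0 v(0, 1): D3/F3 m3 -> E3/E4 P8 similar
  -> R7 @ bar 10 tick 0 v(1,): F3->E4 leap 11st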